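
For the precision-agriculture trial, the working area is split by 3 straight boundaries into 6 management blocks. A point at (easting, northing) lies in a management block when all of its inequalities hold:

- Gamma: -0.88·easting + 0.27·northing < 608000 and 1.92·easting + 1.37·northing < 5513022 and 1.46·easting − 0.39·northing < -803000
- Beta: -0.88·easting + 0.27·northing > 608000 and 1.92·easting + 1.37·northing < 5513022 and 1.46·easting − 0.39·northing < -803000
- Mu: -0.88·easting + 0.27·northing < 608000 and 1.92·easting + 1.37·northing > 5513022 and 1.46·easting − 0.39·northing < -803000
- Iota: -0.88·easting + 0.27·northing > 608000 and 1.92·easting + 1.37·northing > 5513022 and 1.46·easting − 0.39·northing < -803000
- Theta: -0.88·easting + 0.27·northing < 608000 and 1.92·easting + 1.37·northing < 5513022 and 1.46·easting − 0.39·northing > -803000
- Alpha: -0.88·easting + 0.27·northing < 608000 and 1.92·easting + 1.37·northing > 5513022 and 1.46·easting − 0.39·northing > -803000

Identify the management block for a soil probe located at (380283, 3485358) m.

Gamma

-0.88·380283 + 0.27·3485358 = 606397.620, which is < 608000
1.92·380283 + 1.37·3485358 = 5505083.820, which is < 5513022
1.46·380283 − 0.39·3485358 = -804076.440, which is < -803000
This sign pattern matches Gamma.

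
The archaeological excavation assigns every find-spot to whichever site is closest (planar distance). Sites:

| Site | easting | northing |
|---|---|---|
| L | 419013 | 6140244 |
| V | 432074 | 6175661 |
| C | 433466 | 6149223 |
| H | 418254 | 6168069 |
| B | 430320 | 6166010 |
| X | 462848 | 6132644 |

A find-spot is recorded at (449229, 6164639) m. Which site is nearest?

B

Squared distances to each site:
L: 1508122681.000; V: 415778509.000; C: 486125225.000; H: 971215525.000; B: 359429922.000; X: 1209157186.000.
Minimum at B.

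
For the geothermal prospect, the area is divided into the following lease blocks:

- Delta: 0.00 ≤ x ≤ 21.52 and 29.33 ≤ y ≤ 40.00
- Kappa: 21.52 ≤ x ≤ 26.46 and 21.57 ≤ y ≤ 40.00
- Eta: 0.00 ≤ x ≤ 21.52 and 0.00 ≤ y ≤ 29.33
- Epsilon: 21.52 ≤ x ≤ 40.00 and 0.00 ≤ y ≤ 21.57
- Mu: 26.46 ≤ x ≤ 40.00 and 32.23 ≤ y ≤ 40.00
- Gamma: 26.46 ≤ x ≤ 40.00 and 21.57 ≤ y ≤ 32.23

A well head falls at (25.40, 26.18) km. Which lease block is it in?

Kappa

The point has x = 25.40 and y = 26.18.
Only Kappa satisfies 21.52 ≤ x ≤ 26.46 and 21.57 ≤ y ≤ 40.00.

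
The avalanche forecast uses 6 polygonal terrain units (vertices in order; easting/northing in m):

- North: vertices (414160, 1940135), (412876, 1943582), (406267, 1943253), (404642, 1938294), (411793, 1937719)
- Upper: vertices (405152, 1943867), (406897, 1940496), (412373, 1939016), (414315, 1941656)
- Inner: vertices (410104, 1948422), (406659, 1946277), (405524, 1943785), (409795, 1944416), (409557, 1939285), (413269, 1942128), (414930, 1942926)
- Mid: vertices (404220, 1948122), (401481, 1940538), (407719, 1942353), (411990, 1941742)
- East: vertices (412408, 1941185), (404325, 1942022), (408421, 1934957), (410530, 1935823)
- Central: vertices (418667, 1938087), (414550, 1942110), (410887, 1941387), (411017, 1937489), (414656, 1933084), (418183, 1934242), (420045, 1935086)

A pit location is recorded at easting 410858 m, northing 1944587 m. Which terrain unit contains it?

Cast a ray rightward from (410858, 1944587). For each polygon, the edges (by vertex number in listed order) whose endpoints lie on opposite sides of northing = 1944587, where each meets that height, and whether that is right or left of the point:
North: no edge straddles that height → 0 crossings.
Upper: no edge straddles that height → 0 crossings.
Inner: 2–3 at easting≈405889.3 (left), 7–1 at easting≈413471.5 (right) → 1 crossing.
Mid: 1–2 at easting≈402943.3 (left), 4–1 at easting≈408525.2 (left) → 0 crossings.
East: no edge straddles that height → 0 crossings.
Central: no edge straddles that height → 0 crossings.
Only Inner has an odd count, so the point is inside Inner.

Inner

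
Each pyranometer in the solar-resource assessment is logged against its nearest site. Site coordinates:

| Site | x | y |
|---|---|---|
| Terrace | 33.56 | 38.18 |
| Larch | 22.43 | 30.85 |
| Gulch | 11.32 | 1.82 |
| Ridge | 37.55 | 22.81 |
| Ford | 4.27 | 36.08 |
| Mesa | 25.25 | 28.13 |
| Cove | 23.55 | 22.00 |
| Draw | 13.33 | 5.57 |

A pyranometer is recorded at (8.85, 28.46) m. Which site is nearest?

Ford

Squared distances to each site:
Terrace: 705.062; Larch: 190.129; Gulch: 715.791; Ridge: 855.612; Ford: 79.041; Mesa: 269.069; Cove: 257.822; Draw: 544.022.
Minimum at Ford.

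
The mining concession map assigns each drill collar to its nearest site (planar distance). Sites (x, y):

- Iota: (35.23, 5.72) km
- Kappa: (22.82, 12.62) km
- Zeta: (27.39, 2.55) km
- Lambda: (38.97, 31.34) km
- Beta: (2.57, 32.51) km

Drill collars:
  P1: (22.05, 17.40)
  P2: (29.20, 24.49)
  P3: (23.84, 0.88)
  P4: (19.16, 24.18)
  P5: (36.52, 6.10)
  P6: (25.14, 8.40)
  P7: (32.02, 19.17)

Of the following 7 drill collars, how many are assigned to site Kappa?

4

P1 → Kappa
P2 → Lambda
P3 → Zeta
P4 → Kappa
P5 → Iota
P6 → Kappa
P7 → Kappa
4 of the 7 go to Kappa.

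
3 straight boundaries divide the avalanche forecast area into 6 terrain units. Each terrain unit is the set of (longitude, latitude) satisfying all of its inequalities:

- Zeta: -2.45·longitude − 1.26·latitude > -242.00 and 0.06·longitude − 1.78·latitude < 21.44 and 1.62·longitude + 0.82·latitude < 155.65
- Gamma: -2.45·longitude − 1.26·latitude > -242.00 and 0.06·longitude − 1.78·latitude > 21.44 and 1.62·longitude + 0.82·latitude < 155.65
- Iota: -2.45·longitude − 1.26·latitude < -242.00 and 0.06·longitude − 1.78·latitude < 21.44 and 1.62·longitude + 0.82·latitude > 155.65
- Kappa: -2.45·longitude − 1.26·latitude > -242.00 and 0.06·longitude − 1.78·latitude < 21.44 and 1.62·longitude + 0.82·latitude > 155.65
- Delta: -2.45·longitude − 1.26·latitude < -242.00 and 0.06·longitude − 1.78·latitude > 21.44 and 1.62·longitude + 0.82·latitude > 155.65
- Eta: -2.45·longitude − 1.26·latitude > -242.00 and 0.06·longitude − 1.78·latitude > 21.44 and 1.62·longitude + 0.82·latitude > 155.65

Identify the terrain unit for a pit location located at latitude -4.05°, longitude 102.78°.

-2.45·102.78 − 1.26·-4.05 = -246.708, which is < -242.00
0.06·102.78 − 1.78·-4.05 = 13.376, which is < 21.44
1.62·102.78 + 0.82·-4.05 = 163.183, which is > 155.65
This sign pattern matches Iota.

Iota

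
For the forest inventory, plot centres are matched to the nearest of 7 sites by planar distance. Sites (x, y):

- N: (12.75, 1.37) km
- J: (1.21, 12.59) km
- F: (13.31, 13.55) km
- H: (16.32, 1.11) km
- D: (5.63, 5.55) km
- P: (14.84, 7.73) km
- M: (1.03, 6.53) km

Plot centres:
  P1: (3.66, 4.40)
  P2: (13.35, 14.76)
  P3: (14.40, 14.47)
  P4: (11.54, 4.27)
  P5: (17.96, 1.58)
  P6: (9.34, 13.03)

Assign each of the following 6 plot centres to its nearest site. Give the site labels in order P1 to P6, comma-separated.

P1 → D (d²=5.20)
P2 → F (d²=1.47)
P3 → F (d²=2.03)
P4 → N (d²=9.87)
P5 → H (d²=2.91)
P6 → F (d²=16.03)

D, F, F, N, H, F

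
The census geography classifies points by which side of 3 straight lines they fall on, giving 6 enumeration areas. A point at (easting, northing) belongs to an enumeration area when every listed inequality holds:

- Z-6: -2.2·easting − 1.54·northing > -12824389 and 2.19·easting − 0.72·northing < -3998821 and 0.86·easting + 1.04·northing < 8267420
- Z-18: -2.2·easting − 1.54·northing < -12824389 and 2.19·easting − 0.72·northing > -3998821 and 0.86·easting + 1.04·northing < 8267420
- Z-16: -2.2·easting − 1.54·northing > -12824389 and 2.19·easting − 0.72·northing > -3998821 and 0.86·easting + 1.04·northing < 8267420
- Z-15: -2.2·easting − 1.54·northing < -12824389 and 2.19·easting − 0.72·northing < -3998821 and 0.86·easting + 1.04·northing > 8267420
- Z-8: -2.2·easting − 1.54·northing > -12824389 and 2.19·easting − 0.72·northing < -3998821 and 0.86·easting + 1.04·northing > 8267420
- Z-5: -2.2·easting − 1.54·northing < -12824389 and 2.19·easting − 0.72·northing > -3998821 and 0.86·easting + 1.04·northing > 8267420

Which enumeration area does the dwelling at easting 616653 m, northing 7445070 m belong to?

Z-8

-2.2·616653 − 1.54·7445070 = -12822044.400, which is > -12824389
2.19·616653 − 0.72·7445070 = -4009980.330, which is < -3998821
0.86·616653 + 1.04·7445070 = 8273194.380, which is > 8267420
This sign pattern matches Z-8.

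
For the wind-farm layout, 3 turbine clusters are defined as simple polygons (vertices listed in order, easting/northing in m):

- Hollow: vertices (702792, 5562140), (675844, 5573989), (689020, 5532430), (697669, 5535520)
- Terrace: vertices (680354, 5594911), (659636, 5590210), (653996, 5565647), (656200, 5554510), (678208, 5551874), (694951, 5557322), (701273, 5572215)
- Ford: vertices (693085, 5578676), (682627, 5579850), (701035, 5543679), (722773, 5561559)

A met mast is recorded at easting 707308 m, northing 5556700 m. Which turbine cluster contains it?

Ford

Cast a ray rightward from (707308, 5556700). For each polygon, the edges (by vertex number in listed order) whose endpoints lie on opposite sides of northing = 5556700, where each meets that height, and whether that is right or left of the point:
Hollow: 2–3 at easting≈681325.4 (left), 4–1 at easting≈701745.1 (left) → 0 crossings.
Terrace: 3–4 at easting≈655766.6 (left), 5–6 at easting≈693039.4 (left) → 0 crossings.
Ford: 2–3 at easting≈694408.4 (left), 3–4 at easting≈716865.6 (right) → 1 crossing.
Only Ford has an odd count, so the point is inside Ford.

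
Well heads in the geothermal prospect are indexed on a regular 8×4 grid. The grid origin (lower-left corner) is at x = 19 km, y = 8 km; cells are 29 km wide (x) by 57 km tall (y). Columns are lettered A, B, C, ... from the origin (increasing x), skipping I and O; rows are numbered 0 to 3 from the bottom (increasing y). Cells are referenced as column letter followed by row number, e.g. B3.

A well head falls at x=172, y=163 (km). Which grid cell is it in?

F2

Column index: ⌊(172 − 19) / 29⌋ = ⌊5.276⌋ = 5 → column F
Row offset from origin: ⌊(163 − 8) / 57⌋ = ⌊2.719⌋ = 2 → row 2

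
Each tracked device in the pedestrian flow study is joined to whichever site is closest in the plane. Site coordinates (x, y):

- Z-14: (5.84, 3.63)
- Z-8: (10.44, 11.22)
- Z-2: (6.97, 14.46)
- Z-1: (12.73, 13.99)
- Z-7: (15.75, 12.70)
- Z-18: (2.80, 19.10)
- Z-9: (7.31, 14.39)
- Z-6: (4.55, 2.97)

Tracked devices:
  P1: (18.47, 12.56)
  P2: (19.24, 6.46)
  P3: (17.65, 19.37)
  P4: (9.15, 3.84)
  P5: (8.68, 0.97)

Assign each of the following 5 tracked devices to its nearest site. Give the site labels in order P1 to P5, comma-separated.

P1 → Z-7 (d²=7.42)
P2 → Z-7 (d²=51.12)
P3 → Z-7 (d²=48.10)
P4 → Z-14 (d²=11.00)
P5 → Z-14 (d²=15.14)

Z-7, Z-7, Z-7, Z-14, Z-14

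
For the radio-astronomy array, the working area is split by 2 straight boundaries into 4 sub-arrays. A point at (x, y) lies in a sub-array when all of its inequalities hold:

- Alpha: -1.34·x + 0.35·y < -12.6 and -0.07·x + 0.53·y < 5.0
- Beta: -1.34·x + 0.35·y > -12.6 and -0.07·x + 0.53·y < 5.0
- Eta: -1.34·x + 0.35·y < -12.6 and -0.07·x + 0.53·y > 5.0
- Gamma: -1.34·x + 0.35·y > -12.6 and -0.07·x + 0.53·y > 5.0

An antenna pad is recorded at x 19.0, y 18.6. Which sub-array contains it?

-1.34·19.0 + 0.35·18.6 = -18.950, which is < -12.6
-0.07·19.0 + 0.53·18.6 = 8.528, which is > 5.0
This sign pattern matches Eta.

Eta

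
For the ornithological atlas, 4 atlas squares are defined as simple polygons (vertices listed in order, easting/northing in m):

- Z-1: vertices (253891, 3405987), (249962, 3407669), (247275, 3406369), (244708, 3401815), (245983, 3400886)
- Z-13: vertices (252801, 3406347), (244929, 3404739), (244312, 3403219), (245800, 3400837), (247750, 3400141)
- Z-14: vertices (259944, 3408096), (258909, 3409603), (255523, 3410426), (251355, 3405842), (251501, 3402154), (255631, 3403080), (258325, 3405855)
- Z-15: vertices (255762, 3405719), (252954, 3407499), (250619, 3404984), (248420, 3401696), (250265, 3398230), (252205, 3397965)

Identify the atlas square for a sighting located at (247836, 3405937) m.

Z-1

Cast a ray rightward from (247836, 3405937). For each polygon, the edges (by vertex number in listed order) whose endpoints lie on opposite sides of northing = 3405937, where each meets that height, and whether that is right or left of the point:
Z-1: 3–4 at easting≈247031.5 (left), 5–1 at easting≈253813.5 (right) → 1 crossing.
Z-13: 1–2 at easting≈250793.8 (right), 5–1 at easting≈252467.3 (right) → 2 crossings.
Z-14: 3–4 at easting≈251441.4 (right), 7–1 at easting≈258384.2 (right) → 2 crossings.
Z-15: 1–2 at easting≈255418.1 (right), 2–3 at easting≈251503.8 (right) → 2 crossings.
Only Z-1 has an odd count, so the point is inside Z-1.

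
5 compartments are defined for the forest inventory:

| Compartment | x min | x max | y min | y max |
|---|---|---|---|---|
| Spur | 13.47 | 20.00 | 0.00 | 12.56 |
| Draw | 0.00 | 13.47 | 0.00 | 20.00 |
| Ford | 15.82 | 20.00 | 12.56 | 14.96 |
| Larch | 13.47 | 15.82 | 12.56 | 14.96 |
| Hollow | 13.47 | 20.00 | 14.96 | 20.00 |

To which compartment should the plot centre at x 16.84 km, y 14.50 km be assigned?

The point has x = 16.84 and y = 14.50.
Only Ford satisfies 15.82 ≤ x ≤ 20.00 and 12.56 ≤ y ≤ 14.96.

Ford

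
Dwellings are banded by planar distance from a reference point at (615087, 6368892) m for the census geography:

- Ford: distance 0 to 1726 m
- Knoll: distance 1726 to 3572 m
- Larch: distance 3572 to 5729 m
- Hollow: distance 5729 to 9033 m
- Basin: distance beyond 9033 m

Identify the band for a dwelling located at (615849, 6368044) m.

Ford

Distance = √((615849−615087)² + (6368044−6368892)²) = √(580644.000 + 719104.000) = 1140.065 m.
0 ≤ 1140.065 < 1726 → Ford.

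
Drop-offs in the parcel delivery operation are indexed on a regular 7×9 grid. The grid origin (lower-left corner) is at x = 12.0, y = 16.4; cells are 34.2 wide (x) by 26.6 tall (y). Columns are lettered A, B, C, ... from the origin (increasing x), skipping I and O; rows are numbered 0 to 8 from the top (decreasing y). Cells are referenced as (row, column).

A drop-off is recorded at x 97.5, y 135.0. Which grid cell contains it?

(4, C)

Column index: ⌊(97.5 − 12.0) / 34.2⌋ = ⌊2.500⌋ = 2 → column C
Row offset from origin: ⌊(135.0 − 16.4) / 26.6⌋ = ⌊4.459⌋ = 4 → row 4 (counted from top)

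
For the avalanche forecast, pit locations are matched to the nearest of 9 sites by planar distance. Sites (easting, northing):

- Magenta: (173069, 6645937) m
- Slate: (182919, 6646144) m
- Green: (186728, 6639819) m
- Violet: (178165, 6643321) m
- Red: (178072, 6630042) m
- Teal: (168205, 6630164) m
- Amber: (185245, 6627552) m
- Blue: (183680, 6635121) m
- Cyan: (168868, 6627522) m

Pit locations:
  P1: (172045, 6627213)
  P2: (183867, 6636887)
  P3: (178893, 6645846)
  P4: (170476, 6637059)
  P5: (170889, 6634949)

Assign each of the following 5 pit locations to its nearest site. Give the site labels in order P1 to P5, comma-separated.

Cyan, Blue, Violet, Teal, Teal

P1 → Cyan (d²=10188810.00)
P2 → Blue (d²=3153725.00)
P3 → Violet (d²=6905609.00)
P4 → Teal (d²=52698466.00)
P5 → Teal (d²=30100081.00)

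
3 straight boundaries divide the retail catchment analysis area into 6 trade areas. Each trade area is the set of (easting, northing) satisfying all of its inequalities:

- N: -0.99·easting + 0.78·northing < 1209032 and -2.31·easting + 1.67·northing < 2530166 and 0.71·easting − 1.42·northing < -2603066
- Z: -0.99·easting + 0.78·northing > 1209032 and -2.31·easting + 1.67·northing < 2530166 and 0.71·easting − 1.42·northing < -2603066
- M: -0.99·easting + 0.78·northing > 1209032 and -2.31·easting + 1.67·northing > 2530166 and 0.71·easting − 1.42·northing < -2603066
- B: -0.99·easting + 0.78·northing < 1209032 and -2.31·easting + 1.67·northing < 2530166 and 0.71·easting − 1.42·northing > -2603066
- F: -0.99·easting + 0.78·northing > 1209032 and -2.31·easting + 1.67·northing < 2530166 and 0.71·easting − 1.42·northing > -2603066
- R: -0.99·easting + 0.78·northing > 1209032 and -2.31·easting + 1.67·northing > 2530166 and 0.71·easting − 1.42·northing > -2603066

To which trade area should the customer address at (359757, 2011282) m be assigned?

-0.99·359757 + 0.78·2011282 = 1212640.530, which is > 1209032
-2.31·359757 + 1.67·2011282 = 2527802.270, which is < 2530166
0.71·359757 − 1.42·2011282 = -2600592.970, which is > -2603066
This sign pattern matches F.

F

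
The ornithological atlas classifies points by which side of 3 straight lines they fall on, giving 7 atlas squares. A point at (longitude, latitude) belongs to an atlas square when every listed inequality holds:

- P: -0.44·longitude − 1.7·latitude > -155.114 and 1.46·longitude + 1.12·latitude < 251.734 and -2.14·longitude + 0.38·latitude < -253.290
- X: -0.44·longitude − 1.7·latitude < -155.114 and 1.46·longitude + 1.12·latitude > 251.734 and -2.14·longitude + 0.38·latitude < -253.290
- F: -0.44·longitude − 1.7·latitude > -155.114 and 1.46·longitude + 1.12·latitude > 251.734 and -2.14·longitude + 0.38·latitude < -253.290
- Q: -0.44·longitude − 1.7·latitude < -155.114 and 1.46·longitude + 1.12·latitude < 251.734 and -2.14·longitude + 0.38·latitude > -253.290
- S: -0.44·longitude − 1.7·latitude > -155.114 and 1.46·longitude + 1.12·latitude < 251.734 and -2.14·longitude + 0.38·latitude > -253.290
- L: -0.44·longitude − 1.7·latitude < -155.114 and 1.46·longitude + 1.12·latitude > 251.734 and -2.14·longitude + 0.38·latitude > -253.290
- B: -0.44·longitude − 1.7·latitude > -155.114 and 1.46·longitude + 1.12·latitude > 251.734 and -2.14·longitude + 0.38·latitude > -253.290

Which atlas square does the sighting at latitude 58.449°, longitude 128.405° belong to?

-0.44·128.405 − 1.7·58.449 = -155.862, which is < -155.114
1.46·128.405 + 1.12·58.449 = 252.934, which is > 251.734
-2.14·128.405 + 0.38·58.449 = -252.576, which is > -253.290
This sign pattern matches L.

L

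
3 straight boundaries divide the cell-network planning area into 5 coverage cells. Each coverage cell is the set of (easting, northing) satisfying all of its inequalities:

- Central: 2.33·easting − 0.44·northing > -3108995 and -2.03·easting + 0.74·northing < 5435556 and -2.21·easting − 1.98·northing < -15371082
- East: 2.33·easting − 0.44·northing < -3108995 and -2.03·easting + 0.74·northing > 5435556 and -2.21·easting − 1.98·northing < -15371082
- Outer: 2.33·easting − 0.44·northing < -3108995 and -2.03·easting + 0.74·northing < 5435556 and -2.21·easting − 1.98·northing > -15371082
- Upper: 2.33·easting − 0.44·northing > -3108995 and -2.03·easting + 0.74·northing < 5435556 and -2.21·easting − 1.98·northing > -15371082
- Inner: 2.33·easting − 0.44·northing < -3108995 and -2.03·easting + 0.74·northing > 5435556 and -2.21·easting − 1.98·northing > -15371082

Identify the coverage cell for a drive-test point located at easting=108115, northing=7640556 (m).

Outer

2.33·108115 − 0.44·7640556 = -3109936.690, which is < -3108995
-2.03·108115 + 0.74·7640556 = 5434537.990, which is < 5435556
-2.21·108115 − 1.98·7640556 = -15367235.030, which is > -15371082
This sign pattern matches Outer.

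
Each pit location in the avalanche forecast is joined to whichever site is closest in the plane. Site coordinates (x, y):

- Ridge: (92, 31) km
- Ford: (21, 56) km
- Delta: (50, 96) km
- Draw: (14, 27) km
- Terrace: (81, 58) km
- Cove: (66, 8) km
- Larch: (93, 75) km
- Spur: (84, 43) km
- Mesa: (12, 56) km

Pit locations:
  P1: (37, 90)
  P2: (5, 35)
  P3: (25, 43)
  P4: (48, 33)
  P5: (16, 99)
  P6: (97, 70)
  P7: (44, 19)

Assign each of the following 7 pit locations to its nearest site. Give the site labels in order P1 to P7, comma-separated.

Delta, Draw, Ford, Cove, Delta, Larch, Cove

P1 → Delta (d²=205.00)
P2 → Draw (d²=145.00)
P3 → Ford (d²=185.00)
P4 → Cove (d²=949.00)
P5 → Delta (d²=1165.00)
P6 → Larch (d²=41.00)
P7 → Cove (d²=605.00)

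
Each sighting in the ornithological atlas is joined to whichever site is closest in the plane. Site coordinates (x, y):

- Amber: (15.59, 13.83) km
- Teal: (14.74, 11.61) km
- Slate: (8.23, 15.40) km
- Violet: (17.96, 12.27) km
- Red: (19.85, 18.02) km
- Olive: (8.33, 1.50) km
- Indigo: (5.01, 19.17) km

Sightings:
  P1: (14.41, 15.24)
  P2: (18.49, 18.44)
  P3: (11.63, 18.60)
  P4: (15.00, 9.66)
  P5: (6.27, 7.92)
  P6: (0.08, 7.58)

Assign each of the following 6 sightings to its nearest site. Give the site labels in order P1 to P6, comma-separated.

P1 → Amber (d²=3.38)
P2 → Red (d²=2.03)
P3 → Slate (d²=21.80)
P4 → Teal (d²=3.87)
P5 → Olive (d²=45.46)
P6 → Olive (d²=105.03)

Amber, Red, Slate, Teal, Olive, Olive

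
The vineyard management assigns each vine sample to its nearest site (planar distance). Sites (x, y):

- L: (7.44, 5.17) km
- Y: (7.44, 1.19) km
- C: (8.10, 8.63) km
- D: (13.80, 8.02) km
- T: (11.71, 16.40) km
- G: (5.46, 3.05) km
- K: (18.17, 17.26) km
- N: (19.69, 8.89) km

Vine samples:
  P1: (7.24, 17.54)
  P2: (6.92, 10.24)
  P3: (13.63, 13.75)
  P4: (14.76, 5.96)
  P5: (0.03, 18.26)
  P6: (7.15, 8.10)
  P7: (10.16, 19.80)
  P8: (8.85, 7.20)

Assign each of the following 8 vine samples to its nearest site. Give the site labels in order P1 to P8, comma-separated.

P1 → T (d²=21.28)
P2 → C (d²=3.98)
P3 → T (d²=10.71)
P4 → D (d²=5.17)
P5 → T (d²=139.88)
P6 → C (d²=1.18)
P7 → T (d²=13.96)
P8 → C (d²=2.61)

T, C, T, D, T, C, T, C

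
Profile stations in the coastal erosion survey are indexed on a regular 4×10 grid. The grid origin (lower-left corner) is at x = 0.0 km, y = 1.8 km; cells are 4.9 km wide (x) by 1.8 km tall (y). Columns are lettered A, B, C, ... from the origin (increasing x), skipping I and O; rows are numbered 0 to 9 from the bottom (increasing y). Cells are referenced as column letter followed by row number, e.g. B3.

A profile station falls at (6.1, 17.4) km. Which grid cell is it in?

B8

Column index: ⌊(6.1 − 0.0) / 4.9⌋ = ⌊1.245⌋ = 1 → column B
Row offset from origin: ⌊(17.4 − 1.8) / 1.8⌋ = ⌊8.667⌋ = 8 → row 8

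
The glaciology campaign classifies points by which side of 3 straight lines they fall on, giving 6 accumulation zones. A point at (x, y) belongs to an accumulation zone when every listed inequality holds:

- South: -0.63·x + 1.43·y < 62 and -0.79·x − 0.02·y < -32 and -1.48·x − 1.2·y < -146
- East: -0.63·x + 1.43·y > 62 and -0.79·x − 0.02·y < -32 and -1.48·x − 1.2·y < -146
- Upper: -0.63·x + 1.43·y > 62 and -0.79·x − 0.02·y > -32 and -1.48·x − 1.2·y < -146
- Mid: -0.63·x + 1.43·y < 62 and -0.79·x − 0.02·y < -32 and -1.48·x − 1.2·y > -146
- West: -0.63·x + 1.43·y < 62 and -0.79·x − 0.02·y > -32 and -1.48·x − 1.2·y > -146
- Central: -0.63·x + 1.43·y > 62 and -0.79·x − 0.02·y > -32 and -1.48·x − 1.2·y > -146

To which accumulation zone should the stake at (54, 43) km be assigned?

Mid

-0.63·54 + 1.43·43 = 27.470, which is < 62
-0.79·54 − 0.02·43 = -43.520, which is < -32
-1.48·54 − 1.2·43 = -131.520, which is > -146
This sign pattern matches Mid.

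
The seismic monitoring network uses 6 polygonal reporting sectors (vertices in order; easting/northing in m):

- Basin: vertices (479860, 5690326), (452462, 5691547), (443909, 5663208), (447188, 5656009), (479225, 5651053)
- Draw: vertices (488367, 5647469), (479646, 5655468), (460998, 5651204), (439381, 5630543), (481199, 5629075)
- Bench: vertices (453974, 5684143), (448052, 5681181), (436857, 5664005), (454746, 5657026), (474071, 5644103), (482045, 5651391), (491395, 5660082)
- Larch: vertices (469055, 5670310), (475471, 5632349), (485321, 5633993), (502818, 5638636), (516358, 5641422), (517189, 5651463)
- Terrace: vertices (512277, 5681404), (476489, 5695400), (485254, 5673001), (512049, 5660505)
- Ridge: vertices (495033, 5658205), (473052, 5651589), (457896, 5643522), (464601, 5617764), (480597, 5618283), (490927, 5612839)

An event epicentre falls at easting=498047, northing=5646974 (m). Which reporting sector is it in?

Cast a ray rightward from (498047, 5646974). For each polygon, the edges (by vertex number in listed order) whose endpoints lie on opposite sides of northing = 5646974, where each meets that height, and whether that is right or left of the point:
Basin: no edge straddles that height → 0 crossings.
Draw: 3–4 at easting≈456572.3 (left), 5–1 at easting≈488174.1 (left) → 0 crossings.
Bench: 4–5 at easting≈469777.7 (left), 5–6 at easting≈477212.2 (left) → 0 crossings.
Larch: 1–2 at easting≈472999.1 (left), 5–6 at easting≈516817.5 (right) → 1 crossing.
Terrace: no edge straddles that height → 0 crossings.
Ridge: 2–3 at easting≈464381.5 (left), 6–1 at easting≈494016.5 (left) → 0 crossings.
Only Larch has an odd count, so the point is inside Larch.

Larch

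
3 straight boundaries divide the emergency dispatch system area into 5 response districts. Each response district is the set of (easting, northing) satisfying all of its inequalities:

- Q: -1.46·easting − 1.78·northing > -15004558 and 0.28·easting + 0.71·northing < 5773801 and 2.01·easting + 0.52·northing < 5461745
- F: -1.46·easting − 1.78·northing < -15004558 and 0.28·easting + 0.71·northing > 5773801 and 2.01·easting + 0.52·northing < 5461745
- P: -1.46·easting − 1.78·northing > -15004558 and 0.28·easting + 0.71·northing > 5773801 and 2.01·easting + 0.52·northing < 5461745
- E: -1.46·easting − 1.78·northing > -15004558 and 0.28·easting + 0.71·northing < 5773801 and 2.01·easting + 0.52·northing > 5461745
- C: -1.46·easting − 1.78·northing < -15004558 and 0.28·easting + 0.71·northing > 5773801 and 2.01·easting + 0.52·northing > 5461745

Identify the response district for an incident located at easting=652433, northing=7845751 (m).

-1.46·652433 − 1.78·7845751 = -14917988.960, which is > -15004558
0.28·652433 + 0.71·7845751 = 5753164.450, which is < 5773801
2.01·652433 + 0.52·7845751 = 5391180.850, which is < 5461745
This sign pattern matches Q.

Q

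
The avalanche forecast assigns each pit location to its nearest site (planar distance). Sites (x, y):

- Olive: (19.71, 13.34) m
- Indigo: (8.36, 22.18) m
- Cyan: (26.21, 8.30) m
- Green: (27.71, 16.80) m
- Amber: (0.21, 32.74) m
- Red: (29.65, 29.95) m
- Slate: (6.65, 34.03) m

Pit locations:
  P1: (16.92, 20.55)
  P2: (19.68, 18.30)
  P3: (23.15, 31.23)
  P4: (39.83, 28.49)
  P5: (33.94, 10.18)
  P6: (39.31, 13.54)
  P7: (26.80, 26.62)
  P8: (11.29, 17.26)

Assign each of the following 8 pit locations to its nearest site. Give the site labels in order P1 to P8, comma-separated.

P1 → Olive (d²=59.77)
P2 → Olive (d²=24.60)
P3 → Red (d²=43.89)
P4 → Red (d²=105.76)
P5 → Cyan (d²=63.29)
P6 → Green (d²=145.19)
P7 → Red (d²=19.21)
P8 → Indigo (d²=32.79)

Olive, Olive, Red, Red, Cyan, Green, Red, Indigo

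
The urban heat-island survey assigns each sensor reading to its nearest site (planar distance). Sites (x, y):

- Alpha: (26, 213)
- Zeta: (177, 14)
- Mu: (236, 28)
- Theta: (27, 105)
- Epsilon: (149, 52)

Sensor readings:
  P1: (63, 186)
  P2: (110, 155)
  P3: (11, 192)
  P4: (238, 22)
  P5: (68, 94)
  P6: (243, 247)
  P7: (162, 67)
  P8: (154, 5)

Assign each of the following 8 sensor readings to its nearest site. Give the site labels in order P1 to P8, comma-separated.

Alpha, Theta, Alpha, Mu, Theta, Epsilon, Epsilon, Zeta

P1 → Alpha (d²=2098.00)
P2 → Theta (d²=9389.00)
P3 → Alpha (d²=666.00)
P4 → Mu (d²=40.00)
P5 → Theta (d²=1802.00)
P6 → Epsilon (d²=46861.00)
P7 → Epsilon (d²=394.00)
P8 → Zeta (d²=610.00)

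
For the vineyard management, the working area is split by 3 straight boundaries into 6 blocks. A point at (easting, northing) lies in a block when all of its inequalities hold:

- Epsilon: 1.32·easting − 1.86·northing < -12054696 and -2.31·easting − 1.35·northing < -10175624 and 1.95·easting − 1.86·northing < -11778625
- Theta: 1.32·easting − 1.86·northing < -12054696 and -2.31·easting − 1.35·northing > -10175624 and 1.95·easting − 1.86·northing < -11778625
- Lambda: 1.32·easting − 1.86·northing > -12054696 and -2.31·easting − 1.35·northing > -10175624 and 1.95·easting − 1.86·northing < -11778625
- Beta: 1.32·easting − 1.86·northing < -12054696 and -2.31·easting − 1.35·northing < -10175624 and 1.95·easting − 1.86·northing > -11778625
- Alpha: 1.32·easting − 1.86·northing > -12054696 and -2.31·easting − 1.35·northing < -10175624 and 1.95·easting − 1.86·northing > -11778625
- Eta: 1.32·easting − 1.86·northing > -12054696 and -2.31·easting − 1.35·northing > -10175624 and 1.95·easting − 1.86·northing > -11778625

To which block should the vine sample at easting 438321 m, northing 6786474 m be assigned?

1.32·438321 − 1.86·6786474 = -12044257.920, which is > -12054696
-2.31·438321 − 1.35·6786474 = -10174261.410, which is > -10175624
1.95·438321 − 1.86·6786474 = -11768115.690, which is > -11778625
This sign pattern matches Eta.

Eta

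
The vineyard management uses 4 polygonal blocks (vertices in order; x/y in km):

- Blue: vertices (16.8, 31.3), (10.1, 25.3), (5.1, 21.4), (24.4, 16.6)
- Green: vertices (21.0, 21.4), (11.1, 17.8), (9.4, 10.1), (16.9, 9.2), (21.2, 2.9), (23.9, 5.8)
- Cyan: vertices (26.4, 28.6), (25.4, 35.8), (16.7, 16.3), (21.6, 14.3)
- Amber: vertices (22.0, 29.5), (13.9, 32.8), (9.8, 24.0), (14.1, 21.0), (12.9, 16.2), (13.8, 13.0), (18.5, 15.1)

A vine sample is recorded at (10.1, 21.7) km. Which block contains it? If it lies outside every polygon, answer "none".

Cast a ray rightward from (10.1, 21.7). For each polygon, the edges (by vertex number in listed order) whose endpoints lie on opposite sides of y = 21.7, where each meets that height, and whether that is right or left of the point:
Blue: 2–3 at x≈5.48 (left), 4–1 at x≈21.76 (right) → 1 crossing.
Green: no edge straddles that height → 0 crossings.
Cyan: 2–3 at x≈19.11 (right), 4–1 at x≈24.08 (right) → 2 crossings.
Amber: 3–4 at x≈13.10 (right), 7–1 at x≈20.10 (right) → 2 crossings.
Only Blue has an odd count, so the point is inside Blue.

Blue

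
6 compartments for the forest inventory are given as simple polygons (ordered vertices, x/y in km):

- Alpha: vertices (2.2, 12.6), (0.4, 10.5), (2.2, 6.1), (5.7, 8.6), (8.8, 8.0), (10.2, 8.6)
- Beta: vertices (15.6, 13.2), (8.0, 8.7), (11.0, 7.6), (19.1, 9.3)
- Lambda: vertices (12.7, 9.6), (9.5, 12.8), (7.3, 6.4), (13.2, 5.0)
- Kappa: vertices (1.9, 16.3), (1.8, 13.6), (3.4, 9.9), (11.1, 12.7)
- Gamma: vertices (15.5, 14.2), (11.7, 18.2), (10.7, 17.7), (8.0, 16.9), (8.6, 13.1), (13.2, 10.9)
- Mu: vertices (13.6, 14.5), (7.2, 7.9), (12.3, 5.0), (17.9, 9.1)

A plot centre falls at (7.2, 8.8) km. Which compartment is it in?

Cast a ray rightward from (7.2, 8.8). For each polygon, the edges (by vertex number in listed order) whose endpoints lie on opposite sides of y = 8.8, where each meets that height, and whether that is right or left of the point:
Alpha: 2–3 at x≈1.10 (left), 6–1 at x≈9.80 (right) → 1 crossing.
Beta: 1–2 at x≈8.17 (right), 3–4 at x≈16.72 (right) → 2 crossings.
Lambda: 2–3 at x≈8.12 (right), 4–1 at x≈12.79 (right) → 2 crossings.
Kappa: no edge straddles that height → 0 crossings.
Gamma: no edge straddles that height → 0 crossings.
Mu: 1–2 at x≈8.07 (right), 3–4 at x≈17.49 (right) → 2 crossings.
Only Alpha has an odd count, so the point is inside Alpha.

Alpha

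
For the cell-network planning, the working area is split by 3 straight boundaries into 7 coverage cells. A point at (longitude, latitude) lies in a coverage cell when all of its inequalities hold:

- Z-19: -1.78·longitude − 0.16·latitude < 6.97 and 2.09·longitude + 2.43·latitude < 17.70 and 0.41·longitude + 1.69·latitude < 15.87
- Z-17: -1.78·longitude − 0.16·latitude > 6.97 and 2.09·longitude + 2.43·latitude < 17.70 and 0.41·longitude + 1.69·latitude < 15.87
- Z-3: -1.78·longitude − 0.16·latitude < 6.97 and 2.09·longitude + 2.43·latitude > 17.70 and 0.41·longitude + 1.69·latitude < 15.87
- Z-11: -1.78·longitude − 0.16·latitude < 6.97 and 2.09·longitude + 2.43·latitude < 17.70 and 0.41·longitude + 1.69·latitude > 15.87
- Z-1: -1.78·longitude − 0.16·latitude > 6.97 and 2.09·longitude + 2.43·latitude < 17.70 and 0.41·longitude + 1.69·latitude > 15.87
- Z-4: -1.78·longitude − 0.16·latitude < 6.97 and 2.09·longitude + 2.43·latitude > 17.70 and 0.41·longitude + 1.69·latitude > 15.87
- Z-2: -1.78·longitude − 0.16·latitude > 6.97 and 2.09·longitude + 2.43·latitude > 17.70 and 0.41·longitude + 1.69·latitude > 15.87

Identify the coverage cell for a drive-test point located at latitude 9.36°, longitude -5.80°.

Z-17

-1.78·-5.80 − 0.16·9.36 = 8.826, which is > 6.97
2.09·-5.80 + 2.43·9.36 = 10.623, which is < 17.70
0.41·-5.80 + 1.69·9.36 = 13.440, which is < 15.87
This sign pattern matches Z-17.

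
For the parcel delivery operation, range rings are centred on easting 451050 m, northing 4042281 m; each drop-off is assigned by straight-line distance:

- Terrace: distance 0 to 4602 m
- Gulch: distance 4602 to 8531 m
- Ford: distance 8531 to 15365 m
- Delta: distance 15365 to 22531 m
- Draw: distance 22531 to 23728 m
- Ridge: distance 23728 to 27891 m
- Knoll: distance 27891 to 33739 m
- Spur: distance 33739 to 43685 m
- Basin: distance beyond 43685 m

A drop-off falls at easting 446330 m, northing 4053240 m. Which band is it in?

Ford

Distance = √((446330−451050)² + (4053240−4042281)²) = √(22278400.000 + 120099681.000) = 11932.229 m.
8531 ≤ 11932.229 < 15365 → Ford.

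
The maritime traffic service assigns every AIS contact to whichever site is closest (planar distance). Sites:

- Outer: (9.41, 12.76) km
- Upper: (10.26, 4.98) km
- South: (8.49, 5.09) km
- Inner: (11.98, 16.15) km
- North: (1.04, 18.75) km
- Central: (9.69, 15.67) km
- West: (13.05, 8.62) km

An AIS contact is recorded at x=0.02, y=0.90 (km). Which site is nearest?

Squared distances to each site:
Outer: 228.832; Upper: 121.504; South: 89.297; Inner: 375.604; North: 319.663; Central: 311.662; West: 229.379.
Minimum at South.

South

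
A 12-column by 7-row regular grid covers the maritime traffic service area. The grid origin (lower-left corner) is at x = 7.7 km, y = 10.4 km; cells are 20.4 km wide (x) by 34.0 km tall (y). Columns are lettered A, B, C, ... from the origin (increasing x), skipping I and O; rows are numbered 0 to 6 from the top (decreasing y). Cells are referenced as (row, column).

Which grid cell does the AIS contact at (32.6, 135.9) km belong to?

(3, B)

Column index: ⌊(32.6 − 7.7) / 20.4⌋ = ⌊1.221⌋ = 1 → column B
Row offset from origin: ⌊(135.9 − 10.4) / 34.0⌋ = ⌊3.691⌋ = 3 → row 3 (counted from top)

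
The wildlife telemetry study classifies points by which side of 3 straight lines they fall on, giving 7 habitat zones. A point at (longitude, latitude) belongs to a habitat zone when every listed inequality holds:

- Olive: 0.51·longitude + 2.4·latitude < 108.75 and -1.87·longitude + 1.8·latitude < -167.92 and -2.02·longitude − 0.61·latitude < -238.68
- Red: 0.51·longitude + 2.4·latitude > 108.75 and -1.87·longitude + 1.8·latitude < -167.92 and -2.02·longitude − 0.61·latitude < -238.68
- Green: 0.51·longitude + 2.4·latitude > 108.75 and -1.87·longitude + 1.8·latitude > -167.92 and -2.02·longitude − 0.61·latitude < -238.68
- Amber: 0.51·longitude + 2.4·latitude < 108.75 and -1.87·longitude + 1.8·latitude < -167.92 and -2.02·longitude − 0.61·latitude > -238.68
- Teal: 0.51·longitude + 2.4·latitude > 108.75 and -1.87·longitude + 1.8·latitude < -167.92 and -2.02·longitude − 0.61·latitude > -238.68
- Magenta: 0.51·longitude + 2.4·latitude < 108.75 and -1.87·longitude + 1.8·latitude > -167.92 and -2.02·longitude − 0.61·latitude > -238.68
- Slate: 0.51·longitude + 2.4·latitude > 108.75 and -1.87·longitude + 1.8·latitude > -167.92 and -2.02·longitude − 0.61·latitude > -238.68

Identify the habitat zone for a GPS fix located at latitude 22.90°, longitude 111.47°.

0.51·111.47 + 2.4·22.90 = 111.810, which is > 108.75
-1.87·111.47 + 1.8·22.90 = -167.229, which is > -167.92
-2.02·111.47 − 0.61·22.90 = -239.138, which is < -238.68
This sign pattern matches Green.

Green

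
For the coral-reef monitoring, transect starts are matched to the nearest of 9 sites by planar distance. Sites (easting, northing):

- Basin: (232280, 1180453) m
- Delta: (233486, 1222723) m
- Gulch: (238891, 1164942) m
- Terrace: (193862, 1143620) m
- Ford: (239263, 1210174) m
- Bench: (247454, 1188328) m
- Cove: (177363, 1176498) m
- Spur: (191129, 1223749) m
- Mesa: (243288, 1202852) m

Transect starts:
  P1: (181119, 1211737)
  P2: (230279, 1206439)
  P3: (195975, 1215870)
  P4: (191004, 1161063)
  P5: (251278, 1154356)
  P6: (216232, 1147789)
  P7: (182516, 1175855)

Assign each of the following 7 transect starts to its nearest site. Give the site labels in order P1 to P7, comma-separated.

P1 → Spur (d²=244488244.00)
P2 → Ford (d²=94662481.00)
P3 → Spur (d²=85562357.00)
P4 → Terrace (d²=312426413.00)
P5 → Gulch (d²=265501165.00)
P6 → Terrace (d²=517797461.00)
P7 → Cove (d²=26966858.00)

Spur, Ford, Spur, Terrace, Gulch, Terrace, Cove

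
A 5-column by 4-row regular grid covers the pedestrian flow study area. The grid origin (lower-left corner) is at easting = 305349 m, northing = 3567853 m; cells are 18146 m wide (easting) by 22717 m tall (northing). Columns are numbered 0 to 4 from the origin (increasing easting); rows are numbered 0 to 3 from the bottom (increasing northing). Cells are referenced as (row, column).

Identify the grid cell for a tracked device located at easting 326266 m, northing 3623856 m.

(2, 1)

Column index: ⌊(326266 − 305349) / 18146⌋ = ⌊1.153⌋ = 1
Row offset from origin: ⌊(3623856 − 3567853) / 22717⌋ = ⌊2.465⌋ = 2 → row 2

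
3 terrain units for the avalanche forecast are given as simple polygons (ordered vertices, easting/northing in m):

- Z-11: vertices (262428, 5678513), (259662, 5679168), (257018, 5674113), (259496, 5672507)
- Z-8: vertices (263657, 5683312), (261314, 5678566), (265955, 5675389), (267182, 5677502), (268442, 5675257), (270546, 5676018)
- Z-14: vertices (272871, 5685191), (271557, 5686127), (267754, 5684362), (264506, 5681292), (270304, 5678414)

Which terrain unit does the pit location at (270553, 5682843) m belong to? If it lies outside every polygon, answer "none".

Z-14

Cast a ray rightward from (270553, 5682843). For each polygon, the edges (by vertex number in listed order) whose endpoints lie on opposite sides of northing = 5682843, where each meets that height, and whether that is right or left of the point:
Z-11: no edge straddles that height → 0 crossings.
Z-8: 1–2 at easting≈263425.5 (left), 6–1 at easting≈264100.0 (left) → 0 crossings.
Z-14: 3–4 at easting≈266146.9 (left), 5–1 at easting≈271981.6 (right) → 1 crossing.
Only Z-14 has an odd count, so the point is inside Z-14.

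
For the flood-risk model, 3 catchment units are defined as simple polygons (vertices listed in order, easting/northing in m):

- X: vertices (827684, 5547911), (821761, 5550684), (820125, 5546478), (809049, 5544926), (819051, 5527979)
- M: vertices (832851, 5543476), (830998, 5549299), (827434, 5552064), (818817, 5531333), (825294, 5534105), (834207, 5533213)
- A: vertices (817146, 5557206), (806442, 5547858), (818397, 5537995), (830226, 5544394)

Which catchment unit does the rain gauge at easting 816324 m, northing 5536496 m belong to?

Cast a ray rightward from (816324, 5536496). For each polygon, the edges (by vertex number in listed order) whose endpoints lie on opposite sides of northing = 5536496, where each meets that height, and whether that is right or left of the point:
X: 4–5 at easting≈814024.3 (left), 5–1 at easting≈822739.9 (right) → 1 crossing.
M: 3–4 at easting≈820963.0 (right), 6–1 at easting≈833773.2 (right) → 2 crossings.
A: no edge straddles that height → 0 crossings.
Only X has an odd count, so the point is inside X.

X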